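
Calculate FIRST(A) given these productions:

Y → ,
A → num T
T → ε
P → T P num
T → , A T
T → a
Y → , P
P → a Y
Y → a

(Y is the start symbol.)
{ 'num' }

To compute FIRST(A), examine every production with A on the left-hand side, reading each right-hand side left to right until a non-nullable symbol is reached.

From A → num T:
  - num is a terminal: add 'num' and stop

Collecting: FIRST(A) = { 'num' }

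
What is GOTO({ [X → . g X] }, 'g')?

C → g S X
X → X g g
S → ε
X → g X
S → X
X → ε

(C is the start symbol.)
GOTO(I, 'g') = CLOSURE({ [A → αX.β] : [A → α.Xβ] ∈ I, X = 'g' })

Items with dot before 'g', with the dot advanced:
  [X → . g X] → [X → g . X]
Closure of the advanced items:
  [X → g . X] has the dot before X: add [X → . X g g], [X → . g X], [X → .]

GOTO = { [X → . X g g], [X → . g X], [X → .], [X → g . X] }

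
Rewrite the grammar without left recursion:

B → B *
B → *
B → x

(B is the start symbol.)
B → * B'
B → x B'
B' → * B'
B' → ε

B is directly left-recursive. The standard transformation for
  A → A α₁ | ... | A α_m | β₁ | ... | β_n
is
  A  → β₁ A' | ... | β_n A'
  A' → α₁ A' | ... | α_m A' | ε

B → * becomes B → * B'
B → x becomes B → x B'
B → B * becomes B' → * B'
Add B' → ε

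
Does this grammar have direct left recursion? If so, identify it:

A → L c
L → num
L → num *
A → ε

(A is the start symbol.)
No direct left recursion

A → L c: starts with L
L → num: starts with num
L → num *: starts with num
A → ε: starts with ε

No direct left recursion found.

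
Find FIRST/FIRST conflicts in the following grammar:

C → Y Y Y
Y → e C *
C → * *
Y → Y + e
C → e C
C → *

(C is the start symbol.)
Yes. C → Y Y Y / C → e C on { 'e' }; C → '*' '*' / C → '*' on { '*' }; Y → e C '*' / Y → Y '+' e on { 'e' }

FIRST sets of the non-terminals at (or reachable through a nullable prefix from) the front of some alternative:
  FIRST(Y) = { 'e' }

Productions for C:
  C → Y Y Y: FIRST = { 'e' }
  C → * *: FIRST = { '*' }
  C → e C: FIRST = { 'e' }
  C → *: FIRST = { '*' }
Productions for Y:
  Y → e C *: FIRST = { 'e' }
  Y → Y + e: FIRST = { 'e' }

Conflict for C: C → Y Y Y and C → e C
  Overlap: { 'e' }
Conflict for C: C → * * and C → *
  Overlap: { '*' }
Conflict for Y: Y → e C * and Y → Y + e
  Overlap: { 'e' }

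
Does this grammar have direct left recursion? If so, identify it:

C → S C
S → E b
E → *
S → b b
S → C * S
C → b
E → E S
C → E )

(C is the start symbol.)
Direct left recursion occurs when N → N α for some non-terminal N (the right-hand side begins with the left-hand side itself).

C → S C: starts with S
S → E b: starts with E
E → *: starts with '*'
S → b b: starts with b
S → C * S: starts with C
C → b: starts with b
E → E S: LEFT RECURSIVE (starts with E)
C → E ): starts with E

The grammar has direct left recursion on: E.

Answer: Yes, E is left-recursive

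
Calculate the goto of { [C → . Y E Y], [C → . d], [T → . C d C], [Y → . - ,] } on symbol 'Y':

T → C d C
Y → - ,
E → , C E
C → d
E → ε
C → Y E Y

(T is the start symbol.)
{ [C → Y . E Y], [E → . , C E], [E → .] }

GOTO(I, 'Y') = CLOSURE({ [A → αX.β] : [A → α.Xβ] ∈ I, X = 'Y' })

Items with dot before 'Y', with the dot advanced:
  [C → . Y E Y] → [C → Y . E Y]
Closure of the advanced items:
  [C → Y . E Y] has the dot before E: add [E → . , C E], [E → .]

GOTO = { [C → Y . E Y], [E → . , C E], [E → .] }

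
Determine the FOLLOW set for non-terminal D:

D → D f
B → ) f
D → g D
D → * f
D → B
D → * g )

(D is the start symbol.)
To compute FOLLOW(D), find every occurrence of D on a right-hand side N → α D β: add FIRST(β) \ {ε}, and if β is empty or nullable also add FOLLOW(N). Iterate to a fixed point.

D is the start symbol, so $ ∈ FOLLOW(D).
In D → D f: D is followed by f, add FIRST(f) \ {ε} = { 'f' }
In D → g D: D is at the end; this adds FOLLOW(D) to itself — nothing new

Taking the union: FOLLOW(D) = { $, 'f' }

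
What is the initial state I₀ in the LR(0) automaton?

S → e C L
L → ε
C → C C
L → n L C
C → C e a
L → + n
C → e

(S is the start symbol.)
{ [S → . e C L], [S' → . S] }

First, augment the grammar with S' → S
I₀ = CLOSURE({ [S' → . S] }):
  [S' → . S] has the dot before S: add [S → . e C L]
No further items can be added.

I₀ = { [S → . e C L], [S' → . S] }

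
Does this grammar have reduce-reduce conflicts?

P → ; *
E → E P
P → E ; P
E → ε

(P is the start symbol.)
No reduce-reduce conflicts

A reduce-reduce conflict occurs when an LR(0) state has two complete items [A → α .] and [B → β .] — both call for a reduction, and with no lookahead the parser cannot choose between them.

Augment with P' → P and build the canonical LR(0) collection (I0 = CLOSURE({[P' → . P]}), then GOTO on every symbol after a dot until no new states appear). It has 8 states:
  I0: { [E → . E P], [E → .], [P → . ; *], [P → . E ; P], [P' → . P] }  — shift, reduce
  I1: { [P → ; . *] }  — shift
  I2: { [E → . E P], [E → .], [E → E . P], [P → . ; *], [P → . E ; P], [P → E . ; P] }  — shift, reduce
  I3: { [P' → P .] }  — accept
  I4: { [E → . E P], [E → .], [P → . ; *], [P → . E ; P], [P → ; . *], [P → E ; . P] }  — shift, reduce
  I5: { [E → E P .] }  — reduce
  I6: { [P → ; * .] }  — reduce
  I7: { [P → E ; P .] }  — reduce

No state contains more than one complete item.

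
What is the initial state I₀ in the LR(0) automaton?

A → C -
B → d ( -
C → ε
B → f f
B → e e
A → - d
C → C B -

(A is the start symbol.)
First, augment the grammar with A' → A
I₀ = CLOSURE({ [A' → . A] }):
  [A' → . A] has the dot before A: add [A → . C -], [A → . - d]
  [A → . C -] has the dot before C: add [C → .], [C → . C B -]
No further items can be added.

I₀ = { [A → . - d], [A → . C -], [A' → . A], [C → . C B -], [C → .] }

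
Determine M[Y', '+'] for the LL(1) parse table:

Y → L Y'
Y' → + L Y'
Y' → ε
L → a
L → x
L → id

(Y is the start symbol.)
Y' → + L Y'

To find M[Y', '+'], we find productions for Y' where '+' is in the predict set (PREDICT(N → α) = (FIRST(α) \ {ε}) ∪ (FOLLOW(N) if α ⇒* ε)).

Relevant sets:
  FOLLOW(Y') = { $ }

Y' → + L Y': PREDICT = { '+' }
  '+' is in predict set, so this production goes in M[Y', '+']
Y' → ε: PREDICT = { $ }

M[Y', '+'] = Y' → + L Y'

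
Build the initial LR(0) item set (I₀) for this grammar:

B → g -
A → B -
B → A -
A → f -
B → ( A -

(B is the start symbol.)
First, augment the grammar with B' → B
I₀ = CLOSURE({ [B' → . B] }):
  [B' → . B] has the dot before B: add [B → . g -], [B → . A -], [B → . ( A -]
  [B → . A -] has the dot before A: add [A → . B -], [A → . f -]
No further items can be added.

I₀ = { [A → . B -], [A → . f -], [B → . ( A -], [B → . A -], [B → . g -], [B' → . B] }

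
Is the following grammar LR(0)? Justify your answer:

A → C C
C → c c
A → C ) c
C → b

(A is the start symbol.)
Yes, the grammar is LR(0)

A grammar is LR(0) if no state in the canonical LR(0) collection has:
  - both a shift item (dot before a terminal) and a complete item (shift-reduce conflict), or
  - two or more complete items (reduce-reduce conflict; the accept item [A' → A .] counts as a complete item here).

Augment with A' → A and build the canonical LR(0) collection (I0 = CLOSURE({[A' → . A]}), then GOTO on every symbol after a dot until no new states appear). It has 9 states:
  I0: { [A → . C ) c], [A → . C C], [A' → . A], [C → . b], [C → . c c] }  — shift
  I1: { [A' → A .] }  — accept
  I2: { [A → C . ) c], [A → C . C], [C → . b], [C → . c c] }  — shift
  I3: { [C → b .] }  — reduce
  I4: { [C → c . c] }  — shift
  I5: { [C → c c .] }  — reduce
  I6: { [A → C ) . c] }  — shift
  I7: { [A → C C .] }  — reduce
  I8: { [A → C ) c .] }  — reduce

Every state is either a pure shift/goto state or contains exactly one complete item and nothing to shift — no conflicts. The grammar is LR(0).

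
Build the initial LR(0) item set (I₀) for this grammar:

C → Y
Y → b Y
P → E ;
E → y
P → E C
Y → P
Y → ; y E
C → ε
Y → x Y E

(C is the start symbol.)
First, augment the grammar with C' → C
I₀ = CLOSURE({ [C' → . C] }):
  [C' → . C] has the dot before C: add [C → . Y], [C → .]
  [C → . Y] has the dot before Y: add [Y → . b Y], [Y → . P], [Y → . ; y E], [Y → . x Y E]
  [Y → . P] has the dot before P: add [P → . E ;], [P → . E C]
  [P → . E ;] has the dot before E: add [E → . y]
No further items can be added.

I₀ = { [C → . Y], [C → .], [C' → . C], [E → . y], [P → . E ;], [P → . E C], [Y → . ; y E], [Y → . P], [Y → . b Y], [Y → . x Y E] }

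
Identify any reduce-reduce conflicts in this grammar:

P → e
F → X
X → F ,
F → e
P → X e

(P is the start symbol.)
Yes — I4: [F → e .] vs [P → e .]

Augment with P' → P and build the canonical LR(0) collection (I0 = CLOSURE({[P' → . P]}), then GOTO on every symbol after a dot until no new states appear). It has 7 states:
  I0: { [F → . X], [F → . e], [P → . X e], [P → . e], [P' → . P], [X → . F ,] }  — shift
  I1: { [X → F . ,] }  — shift
  I2: { [P' → P .] }  — accept
  I3: { [F → X .], [P → X . e] }  — shift, reduce
  I4: { [F → e .], [P → e .] }  — 2 reduces
  I5: { [P → X e .] }  — reduce
  I6: { [X → F , .] }  — reduce

I4 contains complete items [F → e .], [P → e .] — reduce-reduce conflict.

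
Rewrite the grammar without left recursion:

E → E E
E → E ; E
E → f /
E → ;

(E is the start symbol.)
E is directly left-recursive. The standard transformation for
  A → A α₁ | ... | A α_m | β₁ | ... | β_n
is
  A  → β₁ A' | ... | β_n A'
  A' → α₁ A' | ... | α_m A' | ε

E → f / becomes E → f / E'
E → ; becomes E → ; E'
E → E E becomes E' → E E'
E → E ; E becomes E' → ; E E'
Add E' → ε

Resulting grammar:
E → f / E'
E → ; E'
E' → E E'
E' → ; E E'
E' → ε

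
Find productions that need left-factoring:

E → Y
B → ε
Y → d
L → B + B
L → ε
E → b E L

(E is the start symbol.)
Left-factoring is needed when two productions for the same non-terminal
share a common prefix on the right-hand side.

Productions for E:
  E → Y
  E → b E L
Productions for L:
  L → B + B
  L → ε

No common prefixes found.

Answer: No, left-factoring is not needed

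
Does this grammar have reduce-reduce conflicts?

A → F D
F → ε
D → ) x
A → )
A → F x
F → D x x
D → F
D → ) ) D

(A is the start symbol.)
Yes — I4: [D → F .] vs [F → .]

Augment with A' → A and build the canonical LR(0) collection (I0 = CLOSURE({[A' → . A]}), then GOTO on every symbol after a dot until no new states appear). It has 14 states:
  I0: { [A → . )], [A → . F D], [A → . F x], [A' → . A], [D → . ) ) D], [D → . ) x], [D → . F], [F → . D x x], [F → .] }  — shift, reduce
  I1: { [A → ) .], [D → ) . ) D], [D → ) . x] }  — shift, reduce
  I2: { [A' → A .] }  — accept
  I3: { [F → D . x x] }  — shift
  I4: { [A → F . D], [A → F . x], [D → . ) ) D], [D → . ) x], [D → . F], [D → F .], [F → . D x x], [F → .] }  — shift, 2 reduces
  I5: { [D → ) . ) D], [D → ) . x] }  — shift
  I6: { [A → F D .], [F → D . x x] }  — shift, reduce
  I7: { [D → F .] }  — reduce
  I8: { [A → F x .] }  — reduce
  I9: { [F → D x . x] }  — shift
  I10: { [F → D x x .] }  — reduce
  I11: { [D → ) ) . D], [D → . ) ) D], [D → . ) x], [D → . F], [F → . D x x], [F → .] }  — shift, reduce
  I12: { [D → ) x .] }  — reduce
  I13: { [D → ) ) D .], [F → D . x x] }  — shift, reduce

I4 contains complete items [D → F .], [F → .] — reduce-reduce conflict.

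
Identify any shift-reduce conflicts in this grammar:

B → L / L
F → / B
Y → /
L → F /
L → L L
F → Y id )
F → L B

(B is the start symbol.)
Augment with B' → B and build the canonical LR(0) collection (I0 = CLOSURE({[B' → . B]}), then GOTO on every symbol after a dot until no new states appear). It has 14 states:
  I0: { [B → . L / L], [B' → . B], [F → . / B], [F → . L B], [F → . Y id )], [L → . F /], [L → . L L], [Y → . /] }  — shift
  I1: { [B → . L / L], [F → . / B], [F → . L B], [F → . Y id )], [F → / . B], [L → . F /], [L → . L L], [Y → . /], [Y → / .] }  — shift, reduce
  I2: { [B' → B .] }  — accept
  I3: { [L → F . /] }  — shift
  I4: { [B → . L / L], [B → L . / L], [F → . / B], [F → . L B], [F → . Y id )], [F → L . B], [L → . F /], [L → . L L], [L → L . L], [Y → . /] }  — shift
  I5: { [F → Y . id )] }  — shift
  I6: { [F → Y id . )] }  — shift
  I7: { [F → Y id ) .] }  — reduce
  I8: { [B → . L / L], [B → L / . L], [F → . / B], [F → . L B], [F → . Y id )], [F → / . B], [L → . F /], [L → . L L], [Y → . /], [Y → / .] }  — shift, reduce
  I9: { [F → L B .] }  — reduce
  I10: { [B → . L / L], [B → L . / L], [F → . / B], [F → . L B], [F → . Y id )], [F → L . B], [L → . F /], [L → . L L], [L → L . L], [L → L L .], [Y → . /] }  — shift, reduce
  I11: { [F → / B .] }  — reduce
  I12: { [B → . L / L], [B → L . / L], [B → L / L .], [F → . / B], [F → . L B], [F → . Y id )], [F → L . B], [L → . F /], [L → . L L], [L → L . L], [Y → . /] }  — shift, reduce
  I13: { [L → F / .] }  — reduce

I1 contains reduce item [Y → / .] and shift items [F → . / B], [Y → . /] — shift-reduce conflict.
I8 contains reduce item [Y → / .] and shift items [F → . / B], [Y → . /] — shift-reduce conflict.
I10 contains reduce item [L → L L .] and shift items [B → L . / L], [F → . / B], [Y → . /] — shift-reduce conflict.
I12 contains reduce item [B → L / L .] and shift items [B → L . / L], [F → . / B], [Y → . /] — shift-reduce conflict.

Answer: Yes — I1: [Y → / .] vs [F → . / B]; I8: [Y → / .] vs [F → . / B]; I10: [L → L L .] vs [B → L . / L]; I12: [B → L / L .] vs [B → L . / L]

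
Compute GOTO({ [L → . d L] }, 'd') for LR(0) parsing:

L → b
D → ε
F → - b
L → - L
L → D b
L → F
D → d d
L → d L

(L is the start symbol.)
GOTO(I, 'd') = CLOSURE({ [A → αX.β] : [A → α.Xβ] ∈ I, X = 'd' })

Items with dot before 'd', with the dot advanced:
  [L → . d L] → [L → d . L]
Closure of the advanced items:
  [L → d . L] has the dot before L: add [L → . b], [L → . - L], [L → . D b], [L → . F], [L → . d L]
  [L → . D b] has the dot before D: add [D → .], [D → . d d]
  [L → . F] has the dot before F: add [F → . - b]

GOTO = { [D → . d d], [D → .], [F → . - b], [L → . - L], [L → . D b], [L → . F], [L → . b], [L → . d L], [L → d . L] }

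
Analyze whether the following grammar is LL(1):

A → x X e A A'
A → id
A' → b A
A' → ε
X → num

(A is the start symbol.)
No. Predict set conflict for A': { 'b' }

A grammar is LL(1) if for each non-terminal N with multiple productions, the predict sets of those productions are pairwise disjoint, where PREDICT(N → α) = (FIRST(α) \ {ε}) ∪ (FOLLOW(N) if α ⇒* ε).

Relevant sets:
  FOLLOW(A') = { $, 'b' }

For A:
  PREDICT(A → x X e A A') = { 'x' }
  PREDICT(A → id) = { 'id' }
For A':
  PREDICT(A' → b A) = { 'b' }
  PREDICT(A' → ε) = { $, 'b' }
X has a single production, so nothing to check there.

Conflict found: Predict set conflict for A': { 'b' }
The grammar is NOT LL(1).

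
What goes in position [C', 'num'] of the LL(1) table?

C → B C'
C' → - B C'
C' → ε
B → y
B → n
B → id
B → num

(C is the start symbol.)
To find M[C', 'num'], we find productions for C' where 'num' is in the predict set (PREDICT(N → α) = (FIRST(α) \ {ε}) ∪ (FOLLOW(N) if α ⇒* ε)).

Relevant sets:
  FOLLOW(C') = { $ }

C' → - B C': PREDICT = { '-' }
C' → ε: PREDICT = { $ }

M[C', 'num'] is empty (no production applies)

Answer: Empty (error entry)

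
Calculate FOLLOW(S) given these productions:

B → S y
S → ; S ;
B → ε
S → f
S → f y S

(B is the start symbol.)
To compute FOLLOW(S), find every occurrence of S on a right-hand side N → α S β: add FIRST(β) \ {ε}, and if β is empty or nullable also add FOLLOW(N). Iterate to a fixed point.

In B → S y: S is followed by y, add FIRST(y) \ {ε} = { 'y' }
In S → ; S ;: S is followed by ';', add FIRST(';') \ {ε} = { ';' }
In S → f y S: S is at the end; this adds FOLLOW(S) to itself — nothing new

Taking the union: FOLLOW(S) = { ';', 'y' }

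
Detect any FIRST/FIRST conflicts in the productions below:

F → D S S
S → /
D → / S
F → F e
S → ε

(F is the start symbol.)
Yes. F → D S S / F → F e on { '/' }

A FIRST/FIRST conflict occurs when two productions N → α and N → β for the same non-terminal have FIRST(α) ∩ FIRST(β) ≠ ∅ (with ε ∈ FIRST of a nullable right-hand side, so two nullable alternatives also conflict).

FIRST sets of the non-terminals at (or reachable through a nullable prefix from) the front of some alternative:
  FIRST(D) = { '/' }
  FIRST(F) = { '/' }

Productions for F:
  F → D S S: FIRST = { '/' }
  F → F e: FIRST = { '/' }
Productions for S:
  S → /: FIRST = { '/' }
  S → ε: FIRST = { ε }
D has only one production, so no FIRST/FIRST conflict is possible there.

Conflict for F: F → D S S and F → F e
  Overlap: { '/' }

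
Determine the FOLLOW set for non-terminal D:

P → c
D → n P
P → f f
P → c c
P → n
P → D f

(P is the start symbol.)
{ 'f' }

In P → D f: D is followed by f, add FIRST(f) \ {ε} = { 'f' }

Taking the union: FOLLOW(D) = { 'f' }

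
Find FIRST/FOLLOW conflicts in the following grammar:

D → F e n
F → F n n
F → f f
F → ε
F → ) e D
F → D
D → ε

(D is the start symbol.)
Nullable non-terminals: D, F.
FIRST sets used below: FIRST(F) = { ')', 'e', 'f', 'n', ε }, FIRST(D) = { ')', 'e', 'f', 'n', ε }

D: nullable alternative(s) D → ε; FOLLOW(D) = { $, 'e', 'n' }
  D → F e n: FIRST \ {ε} = { ')', 'e', 'f', 'n' } — overlaps FOLLOW(D) on { 'e', 'n' }: CONFLICT
  D → ε: FIRST \ {ε} = { } — this is the only nullable alternative, skip

F: nullable alternative(s) F → ε, F → D; FOLLOW(F) = { 'e', 'n' }
  F → F n n: FIRST \ {ε} = { ')', 'e', 'f', 'n' } — overlaps FOLLOW(F) on { 'e', 'n' }: CONFLICT
  F → f f: FIRST \ {ε} = { 'f' } — disjoint from FOLLOW(F)
  F → ε: FIRST \ {ε} = { } — disjoint from FOLLOW(F)
  F → ) e D: FIRST \ {ε} = { ')' } — disjoint from FOLLOW(F)
  F → D: FIRST \ {ε} = { ')', 'e', 'f', 'n' } — overlaps FOLLOW(F) on { 'e', 'n' }: CONFLICT

So the grammar has 3 FIRST/FOLLOW conflicts (marked CONFLICT above).

Answer: Yes. D → F e n with FOLLOW(D) on { 'e', 'n' }; F → F n n with FOLLOW(F) on { 'e', 'n' }; F → D with FOLLOW(F) on { 'e', 'n' }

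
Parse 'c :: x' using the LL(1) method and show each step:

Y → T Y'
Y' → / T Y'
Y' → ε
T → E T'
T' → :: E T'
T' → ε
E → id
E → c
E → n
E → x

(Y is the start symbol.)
Stack is shown with the top on the left.

Stack         Input     Action
------------------------------
Y $           c :: x $  output Y → T Y'
T Y' $        c :: x $  output T → E T'
E T' Y' $     c :: x $  output E → c
c T' Y' $     c :: x $  match 'c'
T' Y' $       :: x $    output T' → :: E T'
:: E T' Y' $  :: x $    match '::'
E T' Y' $     x $       output E → x
x T' Y' $     x $       match 'x'
T' Y' $       $         output T' → ε
Y' $          $         output Y' → ε
$             $         accept

The string is accepted.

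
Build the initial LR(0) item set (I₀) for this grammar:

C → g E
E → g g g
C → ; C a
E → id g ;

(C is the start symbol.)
{ [C → . ; C a], [C → . g E], [C' → . C] }

First, augment the grammar with C' → C
I₀ = CLOSURE({ [C' → . C] }):
  [C' → . C] has the dot before C: add [C → . g E], [C → . ; C a]
No further items can be added.

I₀ = { [C → . ; C a], [C → . g E], [C' → . C] }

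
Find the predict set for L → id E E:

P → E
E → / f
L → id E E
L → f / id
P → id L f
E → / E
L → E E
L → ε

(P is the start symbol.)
{ 'id' }

PREDICT(L → id E E) = (FIRST(RHS) \ {ε}) ∪ (FOLLOW(L) if ε ∈ FIRST(RHS), i.e. RHS ⇒* ε)
FIRST(id E E) = { 'id' }
ε ∉ FIRST(id E E), so FOLLOW(L) is not added.
PREDICT(L → id E E) = { 'id' }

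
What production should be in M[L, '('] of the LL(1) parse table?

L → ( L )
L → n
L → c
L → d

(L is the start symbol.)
To find M[L, '('], we find productions for L where '(' is in the predict set (PREDICT(N → α) = (FIRST(α) \ {ε}) ∪ (FOLLOW(N) if α ⇒* ε)).

L → ( L ): PREDICT = { '(' }
  '(' is in predict set, so this production goes in M[L, '(']
L → n: PREDICT = { 'n' }
L → c: PREDICT = { 'c' }
L → d: PREDICT = { 'd' }

M[L, '('] = L → ( L )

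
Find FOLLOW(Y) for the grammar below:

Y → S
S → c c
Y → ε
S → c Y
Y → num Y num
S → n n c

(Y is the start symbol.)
{ $, 'num' }

Y is the start symbol, so $ ∈ FOLLOW(Y).
In S → c Y: Y is at the end, add FOLLOW(S)
In Y → num Y num: Y is followed by num, add FIRST(num) \ {ε} = { 'num' }

The FOLLOW sets referred to above (computed the same way, to a fixed point):
  FOLLOW(S) = { $, 'num' }

Taking the union: FOLLOW(Y) = { $, 'num' }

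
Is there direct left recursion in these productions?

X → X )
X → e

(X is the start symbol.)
Direct left recursion occurs when N → N α for some non-terminal N (the right-hand side begins with the left-hand side itself).

X → X ): LEFT RECURSIVE (starts with X)
X → e: starts with e

The grammar has direct left recursion on: X.

Answer: Yes, X is left-recursive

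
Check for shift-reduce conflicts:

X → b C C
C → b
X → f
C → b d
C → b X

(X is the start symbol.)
A shift-reduce conflict occurs when an LR(0) state has both:
  - a complete (reduce) item [A → α .] (dot at the end), and
  - a shift item [B → β . c γ] (dot before a terminal).

Augment with X' → X and build the canonical LR(0) collection (I0 = CLOSURE({[X' → . X]}), then GOTO on every symbol after a dot until no new states appear). It has 9 states:
  I0: { [X → . b C C], [X → . f], [X' → . X] }  — shift
  I1: { [X' → X .] }  — accept
  I2: { [C → . b X], [C → . b d], [C → . b], [X → b . C C] }  — shift
  I3: { [X → f .] }  — reduce
  I4: { [C → . b X], [C → . b d], [C → . b], [X → b C . C] }  — shift
  I5: { [C → b . X], [C → b . d], [C → b .], [X → . b C C], [X → . f] }  — shift, reduce
  I6: { [C → b X .] }  — reduce
  I7: { [C → b d .] }  — reduce
  I8: { [X → b C C .] }  — reduce

I5 contains reduce item [C → b .] and shift items [C → b . d], [X → . b C C], [X → . f] — shift-reduce conflict.

Answer: Yes — I5: [C → b .] vs [C → b . d]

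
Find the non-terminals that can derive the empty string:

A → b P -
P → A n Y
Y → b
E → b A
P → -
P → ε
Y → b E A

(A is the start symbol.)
{ 'P' }

ε-productions: P → ε
So P is immediately nullable.
No further non-terminal can be added: every production for the remaining non-terminals contains a terminal or a non-nullable non-terminal.
Nullable = { 'P' }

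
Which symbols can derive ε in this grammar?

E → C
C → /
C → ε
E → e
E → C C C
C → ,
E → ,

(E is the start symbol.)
A non-terminal is nullable if it can derive ε (the empty string): either it has an ε-production, or it has a production whose right-hand side consists entirely of nullable non-terminals.

ε-productions: C → ε
So C is immediately nullable.
E → C: every symbol on the right is nullable, so E is nullable too.
Every non-terminal is now nullable.
Nullable = { 'C', 'E' }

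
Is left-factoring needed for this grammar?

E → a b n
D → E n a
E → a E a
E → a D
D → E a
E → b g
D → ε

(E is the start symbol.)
Left-factoring is needed when two productions for the same non-terminal
share a common prefix on the right-hand side.

Productions for E:
  E → a b n
  E → a E a
  E → a D
  E → b g
Productions for D:
  D → E n a
  D → E a
  D → ε

Found common prefix 'a' in productions for E
Found common prefix 'E' in productions for D

Answer: Yes, E has productions with common prefix 'a'; D has productions with common prefix 'E'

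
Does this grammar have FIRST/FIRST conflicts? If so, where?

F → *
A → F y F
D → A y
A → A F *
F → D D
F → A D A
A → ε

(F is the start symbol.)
Yes. F → '*' / F → D D on { '*' }; F → '*' / F → A D A on { '*' }; F → D D / F → A D A on { '*', 'y' }; A → F y F / A → A F '*' on { '*', 'y' }

A FIRST/FIRST conflict occurs when two productions N → α and N → β for the same non-terminal have FIRST(α) ∩ FIRST(β) ≠ ∅ (with ε ∈ FIRST of a nullable right-hand side, so two nullable alternatives also conflict).

FIRST sets of the non-terminals at (or reachable through a nullable prefix from) the front of some alternative:
  FIRST(D) = { '*', 'y' }
  FIRST(A) = { '*', 'y', ε }
  FIRST(F) = { '*', 'y' }

Productions for F:
  F → *: FIRST = { '*' }
  F → D D: FIRST = { '*', 'y' }
  F → A D A: FIRST = { '*', 'y' }
Productions for A:
  A → F y F: FIRST = { '*', 'y' }
  A → A F *: FIRST = { '*', 'y' }
  A → ε: FIRST = { ε }
D has only one production, so no FIRST/FIRST conflict is possible there.

Conflict for F: F → * and F → D D
  Overlap: { '*' }
Conflict for F: F → * and F → A D A
  Overlap: { '*' }
Conflict for F: F → D D and F → A D A
  Overlap: { '*', 'y' }
Conflict for A: A → F y F and A → A F *
  Overlap: { '*', 'y' }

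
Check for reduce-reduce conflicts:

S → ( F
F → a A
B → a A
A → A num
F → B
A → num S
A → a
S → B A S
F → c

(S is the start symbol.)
Yes — I16: [B → a A .] vs [F → a A .]

A reduce-reduce conflict occurs when an LR(0) state has two complete items [A → α .] and [B → β .] — both call for a reduction, and with no lookahead the parser cannot choose between them.

Augment with S' → S and build the canonical LR(0) collection (I0 = CLOSURE({[S' → . S]}), then GOTO on every symbol after a dot until no new states appear). It has 17 states:
  I0: { [B → . a A], [S → . ( F], [S → . B A S], [S' → . S] }  — shift
  I1: { [B → . a A], [F → . B], [F → . a A], [F → . c], [S → ( . F] }  — shift
  I2: { [A → . A num], [A → . a], [A → . num S], [S → B . A S] }  — shift
  I3: { [S' → S .] }  — accept
  I4: { [A → . A num], [A → . a], [A → . num S], [B → a . A] }  — shift
  I5: { [A → A . num], [B → a A .] }  — shift, reduce
  I6: { [A → a .] }  — reduce
  I7: { [A → num . S], [B → . a A], [S → . ( F], [S → . B A S] }  — shift
  I8: { [A → num S .] }  — reduce
  I9: { [A → A num .] }  — reduce
  I10: { [A → A . num], [B → . a A], [S → . ( F], [S → . B A S], [S → B A . S] }  — shift
  I11: { [S → B A S .] }  — reduce
  I12: { [F → B .] }  — reduce
  I13: { [S → ( F .] }  — reduce
  I14: { [A → . A num], [A → . a], [A → . num S], [B → a . A], [F → a . A] }  — shift
  I15: { [F → c .] }  — reduce
  I16: { [A → A . num], [B → a A .], [F → a A .] }  — shift, 2 reduces

I16 contains complete items [B → a A .], [F → a A .] — reduce-reduce conflict.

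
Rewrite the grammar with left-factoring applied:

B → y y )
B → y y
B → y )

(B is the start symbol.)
Left-factoring transforms A → αβ₁ | αβ₂ into A → αA' and A' → β₁ | β₂
(α is the longest common prefix among the alternatives). Repeat until
no nonterminal has two alternatives with a common prefix.

Round 1: B has alternatives sharing prefix 'y'. Introduce B': B → y B'
  Add: B' → y )
  Add: B' → y
  Add: B' → )

Round 2: B' has alternatives sharing prefix 'y'. Introduce B'': B' → y B''
  Add: B'' → )
  Add: B'' → ε

No remaining common prefixes — done.

Resulting grammar:
B → y B'
B' → y B''
B'' → )
B'' → ε
B' → )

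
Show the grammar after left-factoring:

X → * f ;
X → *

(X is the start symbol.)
X → * X'
X' → f ;
X' → ε

Left-factoring transforms A → αβ₁ | αβ₂ into A → αA' and A' → β₁ | β₂
(α is the longest common prefix among the alternatives). Repeat until
no nonterminal has two alternatives with a common prefix.

Round 1: X has alternatives sharing prefix '*'. Introduce X': X → * X'
  Add: X' → f ;
  Add: X' → ε

No remaining common prefixes — done.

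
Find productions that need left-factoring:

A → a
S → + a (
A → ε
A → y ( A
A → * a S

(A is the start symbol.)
Left-factoring is needed when two productions for the same non-terminal
share a common prefix on the right-hand side.

Productions for A:
  A → a
  A → ε
  A → y ( A
  A → * a S

No common prefixes found.

Answer: No, left-factoring is not needed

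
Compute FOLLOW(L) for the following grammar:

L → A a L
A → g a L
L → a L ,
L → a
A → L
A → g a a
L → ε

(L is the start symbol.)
{ $, ',', 'a' }

To compute FOLLOW(L), find every occurrence of L on a right-hand side N → α L β: add FIRST(β) \ {ε}, and if β is empty or nullable also add FOLLOW(N). Iterate to a fixed point.

L is the start symbol, so $ ∈ FOLLOW(L).
In L → A a L: L is at the end; this adds FOLLOW(L) to itself — nothing new
In A → g a L: L is at the end, add FOLLOW(A)
In L → a L ,: L is followed by ',', add FIRST(',') \ {ε} = { ',' }
In A → L: L is at the end, add FOLLOW(A)

The FOLLOW sets referred to above (computed the same way, to a fixed point):
  FOLLOW(A) = { 'a' }

Taking the union: FOLLOW(L) = { $, ',', 'a' }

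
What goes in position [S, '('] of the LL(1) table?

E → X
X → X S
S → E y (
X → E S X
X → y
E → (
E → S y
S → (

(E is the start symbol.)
S → E y (, S → (

To find M[S, '('], we find productions for S where '(' is in the predict set (PREDICT(N → α) = (FIRST(α) \ {ε}) ∪ (FOLLOW(N) if α ⇒* ε)).

Relevant sets:
  FIRST(E) = { '(', 'y' }

S → E y (: PREDICT = { '(', 'y' }
  '(' is in predict set, so this production goes in M[S, '(']
S → (: PREDICT = { '(' }
  '(' is in predict set, so this production goes in M[S, '(']

M[S, '('] = S → E y (, S → (  (a multiply-defined cell — the grammar is not LL(1))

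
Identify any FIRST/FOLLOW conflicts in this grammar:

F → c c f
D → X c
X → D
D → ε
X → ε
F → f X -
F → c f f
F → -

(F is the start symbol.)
A FIRST/FOLLOW conflict occurs when a non-terminal N has a nullable alternative N → β (β ⇒* ε) and another alternative N → α with FIRST(α) ∩ FOLLOW(N) ≠ ∅: on such a lookahead the parser cannot decide between expanding α and letting N vanish via β.

Nullable non-terminals: D, X.
FIRST sets used below: FIRST(X) = { 'c', ε }, FIRST(D) = { 'c', ε }

D: nullable alternative(s) D → ε; FOLLOW(D) = { '-', 'c' }
  D → X c: FIRST \ {ε} = { 'c' } — overlaps FOLLOW(D) on { 'c' }: CONFLICT
  D → ε: FIRST \ {ε} = { } — this is the only nullable alternative, skip

X: nullable alternative(s) X → D, X → ε; FOLLOW(X) = { '-', 'c' }
  X → D: FIRST \ {ε} = { 'c' } — overlaps FOLLOW(X) on { 'c' }: CONFLICT
  X → ε: FIRST \ {ε} = { } — disjoint from FOLLOW(X)

F has no nullable alternative, so no FIRST/FOLLOW check is needed there.

So the grammar has 2 FIRST/FOLLOW conflicts (marked CONFLICT above).

Answer: Yes. D → X c with FOLLOW(D) on { 'c' }; X → D with FOLLOW(X) on { 'c' }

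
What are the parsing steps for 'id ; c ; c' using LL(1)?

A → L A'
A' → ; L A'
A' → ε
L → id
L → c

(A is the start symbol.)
Stack is shown with the top on the left.

Stack     Input         Action
------------------------------
A $       id ; c ; c $  output A → L A'
L A' $    id ; c ; c $  output L → id
id A' $   id ; c ; c $  match 'id'
A' $      ; c ; c $     output A' → ; L A'
; L A' $  ; c ; c $     match ';'
L A' $    c ; c $       output L → c
c A' $    c ; c $       match 'c'
A' $      ; c $         output A' → ; L A'
; L A' $  ; c $         match ';'
L A' $    c $           output L → c
c A' $    c $           match 'c'
A' $      $             output A' → ε
$         $             accept

The string is accepted.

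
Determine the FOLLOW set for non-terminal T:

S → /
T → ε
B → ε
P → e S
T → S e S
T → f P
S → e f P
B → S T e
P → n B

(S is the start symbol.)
{ 'e' }

In B → S T e: T is followed by e, add FIRST(e) \ {ε} = { 'e' }

Taking the union: FOLLOW(T) = { 'e' }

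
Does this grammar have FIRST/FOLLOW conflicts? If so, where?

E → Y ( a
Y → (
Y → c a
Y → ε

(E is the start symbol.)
Yes. Y → '(' with FOLLOW(Y) on { '(' }

Nullable non-terminals: Y.

Y: nullable alternative(s) Y → ε; FOLLOW(Y) = { '(' }
  Y → (: FIRST \ {ε} = { '(' } — overlaps FOLLOW(Y) on { '(' }: CONFLICT
  Y → c a: FIRST \ {ε} = { 'c' } — disjoint from FOLLOW(Y)
  Y → ε: FIRST \ {ε} = { } — this is the only nullable alternative, skip

E has no nullable alternative, so no FIRST/FOLLOW check is needed there.

So the grammar has 1 FIRST/FOLLOW conflict (marked CONFLICT above).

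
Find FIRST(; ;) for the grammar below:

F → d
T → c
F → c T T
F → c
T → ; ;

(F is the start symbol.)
To compute FIRST(; ;), process the symbols left to right:
Symbol ; is a terminal. Add ';' and stop.
FIRST(; ;) = { ';' }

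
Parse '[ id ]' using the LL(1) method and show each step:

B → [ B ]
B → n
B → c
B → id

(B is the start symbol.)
LL(1) parsing maintains a stack (initially the start symbol over $) and the input. At each step: if the stack top is a terminal, match it against the current input token; if it is a non-terminal N, replace it with the RHS of M[N, lookahead] (the unique production whose predict set contains the lookahead).

Stack is shown with the top on the left.

Stack    Input     Action
-------------------------
B $      [ id ] $  output B → [ B ]
[ B ] $  [ id ] $  match '['
B ] $    id ] $    output B → id
id ] $   id ] $    match 'id'
] $      ] $       match ']'
$        $         accept

The string is accepted.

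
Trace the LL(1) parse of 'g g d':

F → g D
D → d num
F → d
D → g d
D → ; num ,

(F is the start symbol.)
LL(1) parsing maintains a stack (initially the start symbol over $) and the input. At each step: if the stack top is a terminal, match it against the current input token; if it is a non-terminal N, replace it with the RHS of M[N, lookahead] (the unique production whose predict set contains the lookahead).

Stack is shown with the top on the left.

Stack  Input    Action
----------------------
F $    g g d $  output F → g D
g D $  g g d $  match 'g'
D $    g d $    output D → g d
g d $  g d $    match 'g'
d $    d $      match 'd'
$      $        accept

The string is accepted.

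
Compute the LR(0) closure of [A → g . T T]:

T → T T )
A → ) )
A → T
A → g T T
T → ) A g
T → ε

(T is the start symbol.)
Start with: [A → g . T T]
  [A → g . T T] has the dot before T: add [T → . T T )], [T → . ) A g], [T → .]
No further items can be added.

CLOSURE = { [A → g . T T], [T → . ) A g], [T → . T T )], [T → .] }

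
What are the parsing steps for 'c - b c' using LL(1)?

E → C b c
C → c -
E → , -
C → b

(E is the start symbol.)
LL(1) parsing maintains a stack (initially the start symbol over $) and the input. At each step: if the stack top is a terminal, match it against the current input token; if it is a non-terminal N, replace it with the RHS of M[N, lookahead] (the unique production whose predict set contains the lookahead).

Stack is shown with the top on the left.

Stack      Input      Action
----------------------------
E $        c - b c $  output E → C b c
C b c $    c - b c $  output C → c -
c - b c $  c - b c $  match 'c'
- b c $    - b c $    match '-'
b c $      b c $      match 'b'
c $        c $        match 'c'
$          $          accept

The string is accepted.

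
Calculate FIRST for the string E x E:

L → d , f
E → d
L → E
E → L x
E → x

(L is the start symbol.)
FIRST sets of the non-terminals involved (from the grammar, by fixed-point iteration):
  FIRST(E) = { 'd', 'x' }

To compute FIRST(E x E), process the symbols left to right:
Symbol E is a non-terminal. Add FIRST(E) \ {ε} = { 'd', 'x' }
E is not nullable (ε ∉ FIRST(E)), so stop here.
FIRST(E x E) = { 'd', 'x' }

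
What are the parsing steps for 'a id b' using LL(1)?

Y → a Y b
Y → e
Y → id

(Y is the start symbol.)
LL(1) parsing maintains a stack (initially the start symbol over $) and the input. At each step: if the stack top is a terminal, match it against the current input token; if it is a non-terminal N, replace it with the RHS of M[N, lookahead] (the unique production whose predict set contains the lookahead).

Stack is shown with the top on the left.

Stack    Input     Action
-------------------------
Y $      a id b $  output Y → a Y b
a Y b $  a id b $  match 'a'
Y b $    id b $    output Y → id
id b $   id b $    match 'id'
b $      b $       match 'b'
$        $         accept

The string is accepted.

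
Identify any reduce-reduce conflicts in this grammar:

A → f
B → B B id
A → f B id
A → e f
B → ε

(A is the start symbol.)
Yes — I3: [A → f .] vs [B → .]

Augment with A' → A and build the canonical LR(0) collection (I0 = CLOSURE({[A' → . A]}), then GOTO on every symbol after a dot until no new states appear). It has 9 states:
  I0: { [A → . e f], [A → . f B id], [A → . f], [A' → . A] }  — shift
  I1: { [A' → A .] }  — accept
  I2: { [A → e . f] }  — shift
  I3: { [A → f . B id], [A → f .], [B → . B B id], [B → .] }  — 2 reduces
  I4: { [A → f B . id], [B → . B B id], [B → .], [B → B . B id] }  — shift, reduce
  I5: { [B → . B B id], [B → .], [B → B . B id], [B → B B . id] }  — shift, reduce
  I6: { [A → f B id .] }  — reduce
  I7: { [B → B B id .] }  — reduce
  I8: { [A → e f .] }  — reduce

I3 contains complete items [A → f .], [B → .] — reduce-reduce conflict.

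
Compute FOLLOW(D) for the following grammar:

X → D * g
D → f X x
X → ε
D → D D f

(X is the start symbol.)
In X → D * g: D is followed by '*' g, add FIRST('*' g) \ {ε} = { '*' }
In D → D D f: D is followed by D f, add FIRST(D f) \ {ε} = { 'f' }
In D → D D f: D is followed by f, add FIRST(f) \ {ε} = { 'f' }

Taking the union: FOLLOW(D) = { '*', 'f' }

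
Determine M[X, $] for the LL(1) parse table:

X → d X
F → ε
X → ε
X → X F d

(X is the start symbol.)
To find M[X, $], we find productions for X where $ is in the predict set (PREDICT(N → α) = (FIRST(α) \ {ε}) ∪ (FOLLOW(N) if α ⇒* ε)).

Relevant sets:
  FIRST(X) = { 'd', ε }
  FIRST(F) = { ε }
  FOLLOW(X) = { $, 'd' }

X → d X: PREDICT = { 'd' }
X → ε: PREDICT = { $, 'd' }
  $ is in predict set, so this production goes in M[X, $]
X → X F d: PREDICT = { 'd' }

M[X, $] = X → ε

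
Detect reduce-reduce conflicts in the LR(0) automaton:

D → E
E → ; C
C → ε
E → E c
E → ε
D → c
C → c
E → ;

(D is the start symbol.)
A reduce-reduce conflict occurs when an LR(0) state has two complete items [A → α .] and [B → β .] — both call for a reduction, and with no lookahead the parser cannot choose between them.

Augment with D' → D and build the canonical LR(0) collection (I0 = CLOSURE({[D' → . D]}), then GOTO on every symbol after a dot until no new states appear). It has 8 states:
  I0: { [D → . E], [D → . c], [D' → . D], [E → . ; C], [E → . ;], [E → . E c], [E → .] }  — shift, reduce
  I1: { [C → . c], [C → .], [E → ; . C], [E → ; .] }  — shift, 2 reduces
  I2: { [D' → D .] }  — accept
  I3: { [D → E .], [E → E . c] }  — shift, reduce
  I4: { [D → c .] }  — reduce
  I5: { [E → E c .] }  — reduce
  I6: { [E → ; C .] }  — reduce
  I7: { [C → c .] }  — reduce

I1 contains complete items [C → .], [E → ; .] — reduce-reduce conflict.

Answer: Yes — I1: [C → .] vs [E → ; .]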